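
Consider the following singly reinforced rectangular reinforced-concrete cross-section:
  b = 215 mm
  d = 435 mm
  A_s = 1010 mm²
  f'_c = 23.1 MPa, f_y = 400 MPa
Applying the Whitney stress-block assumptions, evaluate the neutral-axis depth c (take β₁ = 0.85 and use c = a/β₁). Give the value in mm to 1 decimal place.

T = A_s f_y = 1010 × 400 = 404000 N = 404 kN.
Setting C = 0.85 f'_c a b equal to T: a = 404000/(0.85 × 23.1 × 215) = 95.700 mm.
With β₁ = 0.85, c = a/β₁ = 95.700/0.85 = 112.6 mm.

c ≈ 112.6 mm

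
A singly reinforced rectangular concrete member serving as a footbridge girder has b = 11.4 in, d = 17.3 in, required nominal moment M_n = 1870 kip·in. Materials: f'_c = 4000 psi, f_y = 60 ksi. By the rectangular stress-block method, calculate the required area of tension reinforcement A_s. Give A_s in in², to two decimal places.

From M_n = 0.85 f'_c a b (d − a/2):
a = d − √(d² − 2M_n/(0.85 f'_c b)) = 17.3 − √(17.3² − 2 × 1870/(0.85 × 4 × 11.4)) = 3.059 in.
A_s = 0.85 f'_c a b / f_y = 0.85 × 4 × 3.059 × 11.4 / 60 = 1.976 in².

A_s ≈ 1.98 in²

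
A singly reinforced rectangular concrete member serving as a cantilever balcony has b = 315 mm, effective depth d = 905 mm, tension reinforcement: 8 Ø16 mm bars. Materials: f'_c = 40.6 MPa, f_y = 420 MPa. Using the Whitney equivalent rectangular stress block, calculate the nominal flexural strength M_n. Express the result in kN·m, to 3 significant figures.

A_s = 8 × 201 = 1608 mm².
T = A_s f_y = 1608 × 420 = 675360 N = 675.36 kN.
From C = T: a = T/(0.85 f'_c b) = 675360/(0.85 × 40.6 × 315) = 62.13 mm.
M_n = T(d − a/2) = 675.36 kN × (905 − 31.065) mm = 590.22 kN·m.

M_n ≈ 590 kN·m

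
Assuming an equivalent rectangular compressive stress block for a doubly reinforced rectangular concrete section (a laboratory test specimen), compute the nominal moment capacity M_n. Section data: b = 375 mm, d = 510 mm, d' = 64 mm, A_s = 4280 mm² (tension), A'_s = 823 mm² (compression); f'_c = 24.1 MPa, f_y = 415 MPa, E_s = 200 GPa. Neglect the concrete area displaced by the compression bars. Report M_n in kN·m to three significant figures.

Assume both tension and compression steel yield.
Net tension couple steel: A_s − A'_s = 3457 mm².
a = (A_s − A'_s) f_y / (0.85 f'_c b) = 1434655/(0.85 × 24.1 × 375) = 186.76 mm.
c = a/β₁ = 186.76/0.85 = 219.72 mm; ε'_s = 0.003(c − d')/c = 0.0021 ≥ f_y/E_s = 0.0021, so compression steel does yield.
M_n = (A_s − A'_s) f_y (d − a/2) + A'_s f_y (d − d') = [1434655 × (510 − 93.38) + 341545 × (510 − 64)] × 10⁻⁶ = 597.71 + 152.33 = 750.04 kN·m.

M_n ≈ 750 kN·m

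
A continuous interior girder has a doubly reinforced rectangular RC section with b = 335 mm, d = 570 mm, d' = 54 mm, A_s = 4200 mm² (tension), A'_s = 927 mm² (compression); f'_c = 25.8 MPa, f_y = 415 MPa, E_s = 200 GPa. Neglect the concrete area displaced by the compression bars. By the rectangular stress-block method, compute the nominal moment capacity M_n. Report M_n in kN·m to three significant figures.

Assume both tension and compression steel yield.
Net tension couple steel: A_s − A'_s = 3273 mm².
a = (A_s − A'_s) f_y / (0.85 f'_c b) = 1358295/(0.85 × 25.8 × 335) = 184.89 mm.
c = a/β₁ = 184.89/0.85 = 217.52 mm; ε'_s = 0.003(c − d')/c = 0.0023 ≥ f_y/E_s = 0.0021, so compression steel does yield.
M_n = (A_s − A'_s) f_y (d − a/2) + A'_s f_y (d − d') = [1358295 × (570 − 92.445) + 384705 × (570 − 54)] × 10⁻⁶ = 648.66 + 198.51 = 847.17 kN·m.

M_n ≈ 847 kN·m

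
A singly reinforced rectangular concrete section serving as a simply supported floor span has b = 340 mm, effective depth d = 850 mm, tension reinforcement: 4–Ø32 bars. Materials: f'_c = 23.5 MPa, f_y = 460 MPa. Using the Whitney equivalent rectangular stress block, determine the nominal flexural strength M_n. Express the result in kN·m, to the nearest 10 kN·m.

A_s = 4 × 804 = 3216 mm².
T = A_s f_y = 3216 × 460 = 1479360 N = 1479.36 kN.
From C = T: a = T/(0.85 f'_c b) = 1479360/(0.85 × 23.5 × 340) = 217.83 mm.
M_n = T(d − a/2) = 1479.36 kN × (850 − 108.915) mm = 1096.33 kN·m.

M_n ≈ 1100 kN·m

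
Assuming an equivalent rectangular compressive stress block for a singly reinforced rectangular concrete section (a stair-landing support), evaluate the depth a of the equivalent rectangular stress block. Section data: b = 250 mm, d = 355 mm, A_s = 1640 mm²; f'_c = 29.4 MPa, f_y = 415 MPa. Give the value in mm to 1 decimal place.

T = A_s f_y = 1640 × 415 = 680600 N = 680.6 kN.
Setting C = 0.85 f'_c a b equal to T: a = 680600/(0.85 × 29.4 × 250) = 108.9 mm.

a ≈ 108.9 mm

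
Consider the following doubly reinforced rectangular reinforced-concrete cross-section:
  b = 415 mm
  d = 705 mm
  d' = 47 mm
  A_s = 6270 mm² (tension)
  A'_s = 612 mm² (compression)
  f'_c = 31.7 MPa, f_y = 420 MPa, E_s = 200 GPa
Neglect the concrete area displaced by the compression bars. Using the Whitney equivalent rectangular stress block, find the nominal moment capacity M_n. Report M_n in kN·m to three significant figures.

Assume both tension and compression steel yield.
Net tension couple steel: A_s − A'_s = 5658 mm².
a = (A_s − A'_s) f_y / (0.85 f'_c b) = 2376360/(0.85 × 31.7 × 415) = 212.51 mm.
c = a/β₁ = 212.51/0.824 = 257.90 mm; ε'_s = 0.003(c − d')/c = 0.0025 ≥ f_y/E_s = 0.0021, so compression steel does yield.
M_n = (A_s − A'_s) f_y (d − a/2) + A'_s f_y (d − d') = [2376360 × (705 − 106.255) + 257040 × (705 − 47)] × 10⁻⁶ = 1422.83 + 169.13 = 1591.96 kN·m.

M_n ≈ 1590 kN·m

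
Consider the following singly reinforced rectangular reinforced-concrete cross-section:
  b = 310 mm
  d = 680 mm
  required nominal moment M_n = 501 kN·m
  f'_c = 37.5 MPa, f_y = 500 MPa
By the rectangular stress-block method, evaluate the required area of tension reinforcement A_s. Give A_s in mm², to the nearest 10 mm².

With M_n = 0.85 f'_c a b (d − a/2), solve the quadratic for a:
a = d − √(d² − 2M_n/(0.85 f'_c b)) = 680 − √(680² − 2 × 501×10⁶/(0.85 × 37.5 × 310)) = 79.17 mm.
A_s = 0.85 f'_c a b / f_y = 0.85 × 37.5 × 79.17 × 310 / 500 = 1564.6 mm².

A_s ≈ 1560 mm²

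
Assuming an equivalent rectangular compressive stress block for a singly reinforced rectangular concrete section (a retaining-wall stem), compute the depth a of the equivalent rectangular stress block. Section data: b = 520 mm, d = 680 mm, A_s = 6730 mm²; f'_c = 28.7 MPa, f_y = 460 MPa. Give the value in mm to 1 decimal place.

T = A_s f_y = 6730 × 460 = 3095800 N = 3095.8 kN.
Setting C = 0.85 f'_c a b equal to T: a = 3095800/(0.85 × 28.7 × 520) = 244.0 mm.

a ≈ 244.0 mm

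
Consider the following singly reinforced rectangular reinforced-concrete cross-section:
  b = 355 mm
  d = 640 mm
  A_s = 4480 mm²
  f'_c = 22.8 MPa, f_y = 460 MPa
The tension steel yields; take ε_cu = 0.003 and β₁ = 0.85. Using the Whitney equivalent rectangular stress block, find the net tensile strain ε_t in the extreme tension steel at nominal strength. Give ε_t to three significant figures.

ε_t ≈ 0.00245

a = A_s f_y/(0.85 f'_c b) = 299.54 mm.
β₁ = 0.85, so c = a/β₁ = 299.54/0.85 = 352.40 mm.
From the linear strain diagram with ε_cu = 0.003: ε_t = 0.003 (d − c)/c = 0.003 × (640 − 352.40)/352.40 = 0.00245.
ε_t < 0.004 — the section is over-reinforced for flexure under ACI limits.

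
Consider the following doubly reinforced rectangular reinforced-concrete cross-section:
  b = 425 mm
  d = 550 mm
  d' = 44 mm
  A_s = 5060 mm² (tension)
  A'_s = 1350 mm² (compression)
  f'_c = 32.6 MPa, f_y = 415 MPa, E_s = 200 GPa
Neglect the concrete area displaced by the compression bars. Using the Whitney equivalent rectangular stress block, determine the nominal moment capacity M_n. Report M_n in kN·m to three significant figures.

Assume both tension and compression steel yield.
Net tension couple steel: A_s − A'_s = 3710 mm².
a = (A_s − A'_s) f_y / (0.85 f'_c b) = 1539650/(0.85 × 32.6 × 425) = 130.74 mm.
c = a/β₁ = 130.74/0.817 = 160.02 mm; ε'_s = 0.003(c − d')/c = 0.0022 ≥ f_y/E_s = 0.0021, so compression steel does yield.
M_n = (A_s − A'_s) f_y (d − a/2) + A'_s f_y (d − d') = [1539650 × (550 − 65.37) + 560250 × (550 − 44)] × 10⁻⁶ = 746.16 + 283.49 = 1029.65 kN·m.

M_n ≈ 1030 kN·m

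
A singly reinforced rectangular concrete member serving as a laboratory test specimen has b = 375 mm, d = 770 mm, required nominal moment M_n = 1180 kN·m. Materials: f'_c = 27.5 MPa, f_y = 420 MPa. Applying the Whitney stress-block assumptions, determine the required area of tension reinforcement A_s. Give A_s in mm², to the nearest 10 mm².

With M_n = 0.85 f'_c a b (d − a/2), solve the quadratic for a:
a = d − √(d² − 2M_n/(0.85 f'_c b)) = 770 − √(770² − 2 × 1180×10⁶/(0.85 × 27.5 × 375)) = 201.08 mm.
A_s = 0.85 f'_c a b / f_y = 0.85 × 27.5 × 201.08 × 375 / 420 = 4196.6 mm².

A_s ≈ 4200 mm²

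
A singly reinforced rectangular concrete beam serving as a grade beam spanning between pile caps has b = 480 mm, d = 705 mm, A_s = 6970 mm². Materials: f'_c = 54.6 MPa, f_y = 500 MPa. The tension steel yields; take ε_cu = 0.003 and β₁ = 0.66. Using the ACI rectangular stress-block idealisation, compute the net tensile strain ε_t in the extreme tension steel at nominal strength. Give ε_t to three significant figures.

a = A_s f_y/(0.85 f'_c b) = 156.44 mm.
β₁ = 0.66, so c = a/β₁ = 156.44/0.66 = 237.03 mm.
From the linear strain diagram with ε_cu = 0.003: ε_t = 0.003 (d − c)/c = 0.003 × (705 − 237.03)/237.03 = 0.00592.
Since ε_t ≥ 0.005, the section is tension-controlled.

ε_t ≈ 0.00592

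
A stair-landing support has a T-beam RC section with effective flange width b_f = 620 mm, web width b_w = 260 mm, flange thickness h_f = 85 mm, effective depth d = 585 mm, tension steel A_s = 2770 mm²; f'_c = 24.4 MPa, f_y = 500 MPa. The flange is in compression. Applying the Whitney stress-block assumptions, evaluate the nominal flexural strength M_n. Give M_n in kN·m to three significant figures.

M_n ≈ 731 kN·m

Tension: T = A_s f_y = 2770 × 500 = 1385000 N.
Try a within the flange: a = T/(0.85 f'_c b_f) = 1385000/(0.85 × 24.4 × 620) = 107.71 mm.
a = 107.71 > h_f = 85 mm: the block extends into the web. Split into flange-overhang and web parts.
C_f = 0.85 f'_c (b_f − b_w) h_f = 0.85 × 24.4 × (620 − 260) × 85 = 634644 N.
Remaining web compression depth: a_w = (T − C_f)/(0.85 f'_c b_w) = (1385000 − 634644)/(0.85 × 24.4 × 260) = 139.15 mm.
M_n = C_f(d − h_f/2) + (T − C_f)(d − a_w/2) = 634644 × (585 − 42.5) + 750356 × (585 − 69.575) = 344.29 + 386.75 = 731.04 × 10⁶ N·mm.
M_n = 731.04 kN·m.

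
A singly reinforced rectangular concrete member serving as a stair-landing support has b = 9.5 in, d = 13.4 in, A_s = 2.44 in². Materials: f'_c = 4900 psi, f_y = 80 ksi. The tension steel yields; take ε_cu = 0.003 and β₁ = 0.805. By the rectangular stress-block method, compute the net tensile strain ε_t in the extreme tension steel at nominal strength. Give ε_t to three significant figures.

ε_t ≈ 0.00356

a = A_s f_y/(0.85 f'_c b) = 4.933 in.
β₁ = 0.805, so c = a/β₁ = 4.933/0.805 = 6.128 in.
From the linear strain diagram with ε_cu = 0.003: ε_t = 0.003 (d − c)/c = 0.003 × (13.4 − 6.128)/6.128 = 0.00356.
ε_t < 0.004 — the section is over-reinforced for flexure under ACI limits.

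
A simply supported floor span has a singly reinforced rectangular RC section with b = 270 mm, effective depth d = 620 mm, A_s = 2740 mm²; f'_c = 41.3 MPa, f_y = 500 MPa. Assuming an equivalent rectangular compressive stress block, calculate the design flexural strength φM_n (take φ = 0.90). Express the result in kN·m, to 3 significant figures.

φM_n ≈ 675 kN·m

T = A_s f_y = 2740 × 500 = 1370000 N = 1370 kN.
From C = T: a = T/(0.85 f'_c b) = 1370000/(0.85 × 41.3 × 270) = 144.54 mm.
M_n = T(d − a/2) = 1370 kN × (620 − 72.27) mm = 750.39 kN·m.
φM_n = 0.90 × 750.39 = 675.35 kN·m.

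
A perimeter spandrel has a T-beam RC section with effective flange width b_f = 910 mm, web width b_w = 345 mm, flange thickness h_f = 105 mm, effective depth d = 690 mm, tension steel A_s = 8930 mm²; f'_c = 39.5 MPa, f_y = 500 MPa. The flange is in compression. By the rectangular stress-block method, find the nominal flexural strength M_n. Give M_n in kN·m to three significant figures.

Tension: T = A_s f_y = 8930 × 500 = 4465000 N.
Try a within the flange: a = T/(0.85 f'_c b_f) = 4465000/(0.85 × 39.5 × 910) = 146.14 mm.
a = 146.14 > h_f = 105 mm: the block extends into the web. Split into flange-overhang and web parts.
C_f = 0.85 f'_c (b_f − b_w) h_f = 0.85 × 39.5 × (910 − 345) × 105 = 1991837 N.
Remaining web compression depth: a_w = (T − C_f)/(0.85 f'_c b_w) = (4465000 − 1991837)/(0.85 × 39.5 × 345) = 213.51 mm.
M_n = C_f(d − h_f/2) + (T − C_f)(d − a_w/2) = 1991837 × (690 − 52.5) + 2473163 × (690 − 106.755) = 1269.80 + 1442.46 = 2712.26 × 10⁶ N·mm.
M_n = 2712.26 kN·m.

M_n ≈ 2710 kN·m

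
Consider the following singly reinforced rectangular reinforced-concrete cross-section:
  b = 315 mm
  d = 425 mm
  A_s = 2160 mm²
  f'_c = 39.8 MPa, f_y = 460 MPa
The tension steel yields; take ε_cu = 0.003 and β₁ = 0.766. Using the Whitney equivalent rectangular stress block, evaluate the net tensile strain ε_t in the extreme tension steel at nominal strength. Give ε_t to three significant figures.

a = A_s f_y/(0.85 f'_c b) = 93.24 mm.
β₁ = 0.766, so c = a/β₁ = 93.24/0.766 = 121.72 mm.
From the linear strain diagram with ε_cu = 0.003: ε_t = 0.003 (d − c)/c = 0.003 × (425 − 121.72)/121.72 = 0.00747.
Since ε_t ≥ 0.005, the section is tension-controlled.

ε_t ≈ 0.00747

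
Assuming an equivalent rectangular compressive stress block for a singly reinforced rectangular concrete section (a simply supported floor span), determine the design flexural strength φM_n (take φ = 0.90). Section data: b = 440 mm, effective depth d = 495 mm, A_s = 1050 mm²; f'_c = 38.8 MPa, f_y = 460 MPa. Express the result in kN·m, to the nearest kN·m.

T = A_s f_y = 1050 × 460 = 483000 N = 483 kN.
From C = T: a = T/(0.85 f'_c b) = 483000/(0.85 × 38.8 × 440) = 33.28 mm.
M_n = T(d − a/2) = 483 kN × (495 − 16.64) mm = 231.05 kN·m.
φM_n = 0.90 × 231.05 = 207.95 kN·m.

φM_n ≈ 208 kN·m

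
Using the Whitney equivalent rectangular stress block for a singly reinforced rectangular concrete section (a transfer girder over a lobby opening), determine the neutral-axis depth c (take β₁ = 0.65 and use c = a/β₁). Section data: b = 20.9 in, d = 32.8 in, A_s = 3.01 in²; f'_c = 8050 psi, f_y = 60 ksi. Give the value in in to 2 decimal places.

T = A_s f_y = 3.01 × 60 = 180.6 kips.
a = T/(0.85 f'_c b) = 180.6/(0.85 × 8.05 × 20.9) = 1.2629 in.
With β₁ = 0.65, c = a/β₁ = 1.2629/0.65 = 1.94 in.

c ≈ 1.94 in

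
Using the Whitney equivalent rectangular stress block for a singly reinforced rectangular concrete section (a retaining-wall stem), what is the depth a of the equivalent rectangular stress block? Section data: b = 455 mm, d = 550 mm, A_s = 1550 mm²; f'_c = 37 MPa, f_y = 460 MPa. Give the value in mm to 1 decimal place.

T = A_s f_y = 1550 × 460 = 713000 N = 713 kN.
Setting C = 0.85 f'_c a b equal to T: a = 713000/(0.85 × 37 × 455) = 49.8 mm.

a ≈ 49.8 mm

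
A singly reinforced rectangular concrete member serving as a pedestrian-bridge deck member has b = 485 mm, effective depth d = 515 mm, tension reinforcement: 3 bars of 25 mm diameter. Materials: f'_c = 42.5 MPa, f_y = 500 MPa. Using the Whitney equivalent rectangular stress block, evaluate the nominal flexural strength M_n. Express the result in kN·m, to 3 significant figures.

A_s = 3 × 491 = 1473 mm².
T = A_s f_y = 1473 × 500 = 736500 N = 736.5 kN.
From C = T: a = T/(0.85 f'_c b) = 736500/(0.85 × 42.5 × 485) = 42.04 mm.
M_n = T(d − a/2) = 736.5 kN × (515 − 21.02) mm = 363.82 kN·m.

M_n ≈ 364 kN·m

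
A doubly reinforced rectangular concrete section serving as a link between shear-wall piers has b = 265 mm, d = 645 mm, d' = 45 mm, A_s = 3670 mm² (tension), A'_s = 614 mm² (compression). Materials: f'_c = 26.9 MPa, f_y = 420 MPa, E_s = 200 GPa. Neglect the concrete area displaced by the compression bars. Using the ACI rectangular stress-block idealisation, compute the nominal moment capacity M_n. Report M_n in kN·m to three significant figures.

Assume both tension and compression steel yield.
Net tension couple steel: A_s − A'_s = 3056 mm².
a = (A_s − A'_s) f_y / (0.85 f'_c b) = 1283520/(0.85 × 26.9 × 265) = 211.83 mm.
c = a/β₁ = 211.83/0.85 = 249.21 mm; ε'_s = 0.003(c − d')/c = 0.0025 ≥ f_y/E_s = 0.0021, so compression steel does yield.
M_n = (A_s − A'_s) f_y (d − a/2) + A'_s f_y (d − d') = [1283520 × (645 − 105.915) + 257880 × (645 − 45)] × 10⁻⁶ = 691.93 + 154.73 = 846.66 kN·m.

M_n ≈ 847 kN·m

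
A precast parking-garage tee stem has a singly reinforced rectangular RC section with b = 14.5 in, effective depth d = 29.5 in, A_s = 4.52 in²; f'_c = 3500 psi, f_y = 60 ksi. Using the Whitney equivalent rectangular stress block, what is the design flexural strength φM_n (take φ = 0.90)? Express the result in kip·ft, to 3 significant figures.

T = A_s f_y = 4.52 × 60 = 271.2 kips.
a = T/(0.85 f'_c b) = 271.2/(0.85 × 3.5 × 14.5) = 6.287 in.
M_n = T(d − a/2) = 271.2 × (29.5 − 3.1435) = 7147.9 kip·in = 7147.9/12 = 595.66 kip·ft.
φM_n = 0.90 × 595.66 = 536.09 kip·ft.

φM_n ≈ 536 kip·ft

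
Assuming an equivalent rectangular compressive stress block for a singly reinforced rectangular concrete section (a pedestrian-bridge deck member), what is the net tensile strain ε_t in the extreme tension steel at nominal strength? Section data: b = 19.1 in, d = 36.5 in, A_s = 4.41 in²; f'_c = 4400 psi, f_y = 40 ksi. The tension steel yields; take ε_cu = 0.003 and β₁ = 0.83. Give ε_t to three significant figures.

a = A_s f_y/(0.85 f'_c b) = 2.469 in.
β₁ = 0.83, so c = a/β₁ = 2.469/0.83 = 2.975 in.
From the linear strain diagram with ε_cu = 0.003: ε_t = 0.003 (d − c)/c = 0.003 × (36.5 − 2.975)/2.975 = 0.0338.
Since ε_t ≥ 0.005, the section is tension-controlled.

ε_t ≈ 0.0338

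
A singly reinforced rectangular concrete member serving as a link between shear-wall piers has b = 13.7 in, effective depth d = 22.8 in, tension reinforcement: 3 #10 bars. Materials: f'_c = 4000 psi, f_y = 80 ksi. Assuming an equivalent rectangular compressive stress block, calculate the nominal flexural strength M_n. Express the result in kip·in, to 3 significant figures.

M_n ≈ 5950 kip·in

A_s = 3 × 1.27 = 3.81 in².
T = A_s f_y = 3.81 × 80 = 304.8 kips.
a = T/(0.85 f'_c b) = 304.8/(0.85 × 4 × 13.7) = 6.544 in.
M_n = T(d − a/2) = 304.8 × (22.8 − 3.272) = 5952.1 kip·in.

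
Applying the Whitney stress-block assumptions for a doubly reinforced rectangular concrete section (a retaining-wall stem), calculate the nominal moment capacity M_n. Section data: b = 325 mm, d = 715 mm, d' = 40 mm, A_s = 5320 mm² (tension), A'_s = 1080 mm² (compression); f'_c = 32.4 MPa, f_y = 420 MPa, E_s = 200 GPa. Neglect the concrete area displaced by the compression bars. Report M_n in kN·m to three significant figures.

M_n ≈ 1400 kN·m

Assume both tension and compression steel yield.
Net tension couple steel: A_s − A'_s = 4240 mm².
a = (A_s − A'_s) f_y / (0.85 f'_c b) = 1780800/(0.85 × 32.4 × 325) = 198.96 mm.
c = a/β₁ = 198.96/0.819 = 242.93 mm; ε'_s = 0.003(c − d')/c = 0.0025 ≥ f_y/E_s = 0.0021, so compression steel does yield.
M_n = (A_s − A'_s) f_y (d − a/2) + A'_s f_y (d − d') = [1780800 × (715 − 99.48) + 453600 × (715 − 40)] × 10⁻⁶ = 1096.12 + 306.18 = 1402.30 kN·m.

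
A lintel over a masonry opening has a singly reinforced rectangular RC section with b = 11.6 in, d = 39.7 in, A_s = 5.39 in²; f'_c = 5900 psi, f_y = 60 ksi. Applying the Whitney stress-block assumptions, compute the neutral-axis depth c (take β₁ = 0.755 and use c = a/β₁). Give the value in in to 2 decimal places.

c ≈ 7.36 in

T = A_s f_y = 5.39 × 60 = 323.4 kips.
a = T/(0.85 f'_c b) = 323.4/(0.85 × 5.9 × 11.6) = 5.5592 in.
With β₁ = 0.755, c = a/β₁ = 5.5592/0.755 = 7.36 in.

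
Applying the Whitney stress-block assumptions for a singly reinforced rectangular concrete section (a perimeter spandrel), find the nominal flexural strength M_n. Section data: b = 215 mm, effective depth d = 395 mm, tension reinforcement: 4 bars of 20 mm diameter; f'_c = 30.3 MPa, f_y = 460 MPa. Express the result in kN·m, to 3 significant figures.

A_s = 4 × 314 = 1256 mm².
T = A_s f_y = 1256 × 460 = 577760 N = 577.76 kN.
From C = T: a = T/(0.85 f'_c b) = 577760/(0.85 × 30.3 × 215) = 104.34 mm.
M_n = T(d − a/2) = 577.76 kN × (395 − 52.17) mm = 198.07 kN·m.

M_n ≈ 198 kN·m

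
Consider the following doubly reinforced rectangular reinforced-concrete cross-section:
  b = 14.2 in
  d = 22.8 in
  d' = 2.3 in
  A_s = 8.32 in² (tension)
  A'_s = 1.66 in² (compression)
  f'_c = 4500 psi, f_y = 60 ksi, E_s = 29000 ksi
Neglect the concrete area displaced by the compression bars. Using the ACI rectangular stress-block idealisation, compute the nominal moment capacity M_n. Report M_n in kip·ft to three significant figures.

Assume both steels yield.
a = (A_s − A'_s) f_y/(0.85 f'_c b) = (8.32 − 1.66) × 60/(0.85 × 4.5 × 14.2) = 7.357 in.
c = a/β₁ = 7.357/0.825 = 8.918 in; ε'_s = 0.003(c − d')/c = 0.0022 ≥ ε_y = 0.0021, so the compression steel yields.
M_n = (A_s − A'_s) f_y (d − a/2) + A'_s f_y (d − d') = 399.6 × (22.8 − 3.6785) + 99.6 × (22.8 − 2.3) = 7641.0 + 2041.8 = 9682.8 kip·in = 9682.8/12 = 806.90 kip·ft.

M_n ≈ 807 kip·ft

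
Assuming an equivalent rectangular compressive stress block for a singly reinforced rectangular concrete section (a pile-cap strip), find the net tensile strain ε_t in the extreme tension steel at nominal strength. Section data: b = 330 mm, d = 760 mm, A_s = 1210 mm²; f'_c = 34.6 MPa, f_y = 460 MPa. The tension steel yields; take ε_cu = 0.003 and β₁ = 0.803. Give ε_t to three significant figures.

a = A_s f_y/(0.85 f'_c b) = 57.35 mm.
β₁ = 0.803, so c = a/β₁ = 57.35/0.803 = 71.42 mm.
From the linear strain diagram with ε_cu = 0.003: ε_t = 0.003 (d − c)/c = 0.003 × (760 − 71.42)/71.42 = 0.0289.
Since ε_t ≥ 0.005, the section is tension-controlled.

ε_t ≈ 0.0289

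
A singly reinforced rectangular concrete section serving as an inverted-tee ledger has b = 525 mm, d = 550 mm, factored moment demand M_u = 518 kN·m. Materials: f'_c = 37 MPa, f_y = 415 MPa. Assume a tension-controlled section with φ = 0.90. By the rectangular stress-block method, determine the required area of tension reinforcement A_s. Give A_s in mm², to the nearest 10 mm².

M_n = M_u/φ = 518/0.90 = 575.556 kN·m.
With M_n = 0.85 f'_c a b (d − a/2), solve the quadratic for a:
a = d − √(d² − 2M_n/(0.85 f'_c b)) = 550 − √(550² − 2 × 575.556×10⁶/(0.85 × 37 × 525)) = 67.52 mm.
A_s = 0.85 f'_c a b / f_y = 0.85 × 37 × 67.52 × 525 / 415 = 2686.4 mm².

A_s ≈ 2690 mm²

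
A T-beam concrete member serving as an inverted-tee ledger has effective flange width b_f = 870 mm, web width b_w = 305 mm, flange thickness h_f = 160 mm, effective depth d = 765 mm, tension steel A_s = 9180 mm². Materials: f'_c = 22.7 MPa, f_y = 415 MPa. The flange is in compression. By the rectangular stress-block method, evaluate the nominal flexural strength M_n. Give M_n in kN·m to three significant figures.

M_n ≈ 2410 kN·m

Tension: T = A_s f_y = 9180 × 415 = 3809700 N.
Try a within the flange: a = T/(0.85 f'_c b_f) = 3809700/(0.85 × 22.7 × 870) = 226.95 mm.
a = 226.95 > h_f = 160 mm: the block extends into the web. Split into flange-overhang and web parts.
C_f = 0.85 f'_c (b_f − b_w) h_f = 0.85 × 22.7 × (870 − 305) × 160 = 1744268 N.
Remaining web compression depth: a_w = (T − C_f)/(0.85 f'_c b_w) = (3809700 − 1744268)/(0.85 × 22.7 × 305) = 350.97 mm.
M_n = C_f(d − h_f/2) + (T − C_f)(d − a_w/2) = 1744268 × (765 − 80) + 2065432 × (765 − 175.485) = 1194.82 + 1217.60 = 2412.42 × 10⁶ N·mm.
M_n = 2412.42 kN·m.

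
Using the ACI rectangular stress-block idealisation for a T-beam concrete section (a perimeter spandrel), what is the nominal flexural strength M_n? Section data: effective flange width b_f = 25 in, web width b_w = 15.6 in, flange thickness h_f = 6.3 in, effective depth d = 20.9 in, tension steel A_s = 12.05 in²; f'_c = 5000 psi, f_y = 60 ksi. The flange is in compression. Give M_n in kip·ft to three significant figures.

Tension: T = A_s f_y = 12.05 × 60 = 723 kips.
Try a within the flange: a = T/(0.85 f'_c b_f) = 723/(0.85 × 5 × 25) = 6.805 in.
a = 6.805 > h_f = 6.3 in: the block extends into the web. Split into flange-overhang and web parts.
C_f = 0.85 f'_c (b_f − b_w) h_f = 0.85 × 5 × (25 − 15.6) × 6.3 = 251.7 kips.
Remaining web compression depth: a_w = (T − C_f)/(0.85 f'_c b_w) = (723 − 251.7)/(0.85 × 5 × 15.6) = 7.109 in.
M_n = C_f(d − h_f/2) + (T − C_f)(d − a_w/2) = 251.7 × (20.9 − 3.15) + 471.3 × (20.9 − 3.5545) = 4467.7 + 8174.9 = 12642.6 kip·in.
M_n = 12642.6/12 = 1053.55 kip·ft.

M_n ≈ 1050 kip·ft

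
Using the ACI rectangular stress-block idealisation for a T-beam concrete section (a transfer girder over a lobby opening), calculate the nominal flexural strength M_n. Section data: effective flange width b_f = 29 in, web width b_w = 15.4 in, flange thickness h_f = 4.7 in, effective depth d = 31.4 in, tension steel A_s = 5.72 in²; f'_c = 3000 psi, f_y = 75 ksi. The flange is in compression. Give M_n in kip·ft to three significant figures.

Tension: T = A_s f_y = 5.72 × 75 = 429 kips.
Try a within the flange: a = T/(0.85 f'_c b_f) = 429/(0.85 × 3 × 29) = 5.801 in.
a = 5.801 > h_f = 4.7 in: the block extends into the web. Split into flange-overhang and web parts.
C_f = 0.85 f'_c (b_f − b_w) h_f = 0.85 × 3 × (29 − 15.4) × 4.7 = 163.0 kips.
Remaining web compression depth: a_w = (T − C_f)/(0.85 f'_c b_w) = (429 − 163.0)/(0.85 × 3 × 15.4) = 6.774 in.
M_n = C_f(d − h_f/2) + (T − C_f)(d − a_w/2) = 163.0 × (31.4 − 2.35) + 266 × (31.4 − 3.387) = 4735.2 + 7451.5 = 12186.7 kip·in.
M_n = 12186.7/12 = 1015.56 kip·ft.

M_n ≈ 1020 kip·ft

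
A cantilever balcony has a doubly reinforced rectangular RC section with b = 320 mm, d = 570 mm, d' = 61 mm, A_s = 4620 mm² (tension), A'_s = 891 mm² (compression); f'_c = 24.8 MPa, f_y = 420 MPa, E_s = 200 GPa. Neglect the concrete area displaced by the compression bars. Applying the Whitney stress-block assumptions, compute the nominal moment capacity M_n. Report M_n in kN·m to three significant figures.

M_n ≈ 901 kN·m

Assume both tension and compression steel yield.
Net tension couple steel: A_s − A'_s = 3729 mm².
a = (A_s − A'_s) f_y / (0.85 f'_c b) = 1566180/(0.85 × 24.8 × 320) = 232.18 mm.
c = a/β₁ = 232.18/0.85 = 273.15 mm; ε'_s = 0.003(c − d')/c = 0.0023 ≥ f_y/E_s = 0.0021, so compression steel does yield.
M_n = (A_s − A'_s) f_y (d − a/2) + A'_s f_y (d − d') = [1566180 × (570 − 116.09) + 374220 × (570 − 61)] × 10⁻⁶ = 710.90 + 190.48 = 901.38 kN·m.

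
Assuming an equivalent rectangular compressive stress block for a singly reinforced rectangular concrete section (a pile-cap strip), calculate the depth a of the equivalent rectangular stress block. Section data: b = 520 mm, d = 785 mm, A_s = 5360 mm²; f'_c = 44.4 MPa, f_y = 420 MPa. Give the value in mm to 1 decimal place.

a ≈ 114.7 mm

T = A_s f_y = 5360 × 420 = 2251200 N = 2251.2 kN.
Setting C = 0.85 f'_c a b equal to T: a = 2251200/(0.85 × 44.4 × 520) = 114.7 mm.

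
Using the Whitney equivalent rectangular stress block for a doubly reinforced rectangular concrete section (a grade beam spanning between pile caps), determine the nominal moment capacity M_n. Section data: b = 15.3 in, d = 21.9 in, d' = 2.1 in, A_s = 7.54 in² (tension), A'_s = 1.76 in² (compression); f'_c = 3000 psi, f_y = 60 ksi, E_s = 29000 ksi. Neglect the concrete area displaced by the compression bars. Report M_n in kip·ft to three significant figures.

M_n ≈ 679 kip·ft

Assume both steels yield.
a = (A_s − A'_s) f_y/(0.85 f'_c b) = (7.54 − 1.76) × 60/(0.85 × 3 × 15.3) = 8.889 in.
c = a/β₁ = 8.889/0.85 = 10.458 in; ε'_s = 0.003(c − d')/c = 0.0024 ≥ ε_y = 0.0021, so the compression steel yields.
M_n = (A_s − A'_s) f_y (d − a/2) + A'_s f_y (d − d') = 346.8 × (21.9 − 4.4445) + 105.6 × (21.9 − 2.1) = 6053.6 + 2090.9 = 8144.5 kip·in = 8144.5/12 = 678.71 kip·ft.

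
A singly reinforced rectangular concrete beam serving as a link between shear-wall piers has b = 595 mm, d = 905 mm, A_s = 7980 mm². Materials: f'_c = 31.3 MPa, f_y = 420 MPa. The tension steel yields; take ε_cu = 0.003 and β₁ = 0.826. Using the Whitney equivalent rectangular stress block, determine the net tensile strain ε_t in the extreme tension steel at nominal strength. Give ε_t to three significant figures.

a = A_s f_y/(0.85 f'_c b) = 211.72 mm.
β₁ = 0.826, so c = a/β₁ = 211.72/0.826 = 256.32 mm.
From the linear strain diagram with ε_cu = 0.003: ε_t = 0.003 (d − c)/c = 0.003 × (905 − 256.32)/256.32 = 0.00759.
Since ε_t ≥ 0.005, the section is tension-controlled.

ε_t ≈ 0.00759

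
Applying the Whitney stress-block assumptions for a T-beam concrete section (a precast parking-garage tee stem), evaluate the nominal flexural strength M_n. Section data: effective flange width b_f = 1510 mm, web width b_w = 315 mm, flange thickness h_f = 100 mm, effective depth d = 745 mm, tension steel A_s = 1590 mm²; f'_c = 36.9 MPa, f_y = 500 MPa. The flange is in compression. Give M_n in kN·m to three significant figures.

M_n ≈ 586 kN·m

Tension: T = A_s f_y = 1590 × 500 = 795000 N.
Try a within the flange: a = T/(0.85 f'_c b_f) = 795000/(0.85 × 36.9 × 1510) = 16.79 mm.
Since a = 16.79 ≤ h_f = 100 mm, the stress block lies entirely in the flange; analyse as a rectangular beam of width b_f.
M_n = T(d − a/2) = 795000 × (745 − 8.395) = 585.60 × 10⁶ N·mm.
M_n = 585.60 kN·m.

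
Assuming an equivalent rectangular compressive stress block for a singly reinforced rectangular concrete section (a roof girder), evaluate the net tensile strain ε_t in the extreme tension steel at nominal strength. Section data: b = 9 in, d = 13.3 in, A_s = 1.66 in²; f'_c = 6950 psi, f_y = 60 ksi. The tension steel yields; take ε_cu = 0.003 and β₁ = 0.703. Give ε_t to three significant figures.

ε_t ≈ 0.0120

a = A_s f_y/(0.85 f'_c b) = 1.873 in.
β₁ = 0.703, so c = a/β₁ = 1.873/0.703 = 2.664 in.
From the linear strain diagram with ε_cu = 0.003: ε_t = 0.003 (d − c)/c = 0.003 × (13.3 − 2.664)/2.664 = 0.0120.
Since ε_t ≥ 0.005, the section is tension-controlled.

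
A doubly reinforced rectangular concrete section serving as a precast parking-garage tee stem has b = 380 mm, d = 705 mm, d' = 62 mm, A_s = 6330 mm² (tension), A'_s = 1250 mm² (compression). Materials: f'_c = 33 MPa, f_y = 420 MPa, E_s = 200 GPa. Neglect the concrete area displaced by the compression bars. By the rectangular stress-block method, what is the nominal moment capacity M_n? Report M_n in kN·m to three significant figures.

Assume both tension and compression steel yield.
Net tension couple steel: A_s − A'_s = 5080 mm².
a = (A_s − A'_s) f_y / (0.85 f'_c b) = 2133600/(0.85 × 33 × 380) = 200.17 mm.
c = a/β₁ = 200.17/0.814 = 245.91 mm; ε'_s = 0.003(c − d')/c = 0.0022 ≥ f_y/E_s = 0.0021, so compression steel does yield.
M_n = (A_s − A'_s) f_y (d − a/2) + A'_s f_y (d − d') = [2133600 × (705 − 100.085) + 525000 × (705 − 62)] × 10⁻⁶ = 1290.65 + 337.58 = 1628.23 kN·m.

M_n ≈ 1630 kN·m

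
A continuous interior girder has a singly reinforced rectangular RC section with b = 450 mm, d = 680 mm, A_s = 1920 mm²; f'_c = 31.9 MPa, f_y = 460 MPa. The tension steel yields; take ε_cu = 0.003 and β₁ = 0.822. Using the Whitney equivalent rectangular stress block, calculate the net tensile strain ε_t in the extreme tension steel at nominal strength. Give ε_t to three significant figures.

ε_t ≈ 0.0202

a = A_s f_y/(0.85 f'_c b) = 72.38 mm.
β₁ = 0.822, so c = a/β₁ = 72.38/0.822 = 88.05 mm.
From the linear strain diagram with ε_cu = 0.003: ε_t = 0.003 (d − c)/c = 0.003 × (680 − 88.05)/88.05 = 0.0202.
Since ε_t ≥ 0.005, the section is tension-controlled.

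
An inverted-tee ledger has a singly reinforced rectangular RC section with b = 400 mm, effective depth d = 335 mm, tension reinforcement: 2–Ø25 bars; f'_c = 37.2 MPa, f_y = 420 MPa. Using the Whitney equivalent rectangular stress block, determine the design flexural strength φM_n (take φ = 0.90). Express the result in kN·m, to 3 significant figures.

A_s = 2 × 491 = 982 mm².
T = A_s f_y = 982 × 420 = 412440 N = 412.44 kN.
From C = T: a = T/(0.85 f'_c b) = 412440/(0.85 × 37.2 × 400) = 32.61 mm.
M_n = T(d − a/2) = 412.44 kN × (335 − 16.305) mm = 131.44 kN·m.
φM_n = 0.90 × 131.44 = 118.30 kN·m.

φM_n ≈ 118 kN·m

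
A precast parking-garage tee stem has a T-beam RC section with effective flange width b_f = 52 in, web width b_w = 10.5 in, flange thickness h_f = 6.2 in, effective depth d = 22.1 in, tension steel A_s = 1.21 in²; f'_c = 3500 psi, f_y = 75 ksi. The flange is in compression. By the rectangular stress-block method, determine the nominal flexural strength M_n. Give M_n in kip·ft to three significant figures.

M_n ≈ 165 kip·ft

Tension: T = A_s f_y = 1.21 × 75 = 90.75 kips.
Try a within the flange: a = T/(0.85 f'_c b_f) = 90.75/(0.85 × 3.5 × 52) = 0.587 in.
Since a = 0.587 ≤ h_f = 6.2 in, the stress block lies entirely in the flange; analyse as a rectangular beam of width b_f.
M_n = T(d − a/2) = 90.75 × (22.1 − 0.2935) = 1978.9 kip·in.
M_n = 1978.9/12 = 164.91 kip·ft.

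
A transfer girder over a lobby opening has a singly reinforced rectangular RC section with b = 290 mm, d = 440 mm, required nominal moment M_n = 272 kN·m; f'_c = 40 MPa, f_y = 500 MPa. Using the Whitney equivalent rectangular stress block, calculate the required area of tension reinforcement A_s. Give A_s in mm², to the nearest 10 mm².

A_s ≈ 1340 mm²

With M_n = 0.85 f'_c a b (d − a/2), solve the quadratic for a:
a = d − √(d² − 2M_n/(0.85 f'_c b)) = 440 − √(440² − 2 × 272×10⁶/(0.85 × 40 × 290)) = 67.94 mm.
A_s = 0.85 f'_c a b / f_y = 0.85 × 40 × 67.94 × 290 / 500 = 1339.8 mm².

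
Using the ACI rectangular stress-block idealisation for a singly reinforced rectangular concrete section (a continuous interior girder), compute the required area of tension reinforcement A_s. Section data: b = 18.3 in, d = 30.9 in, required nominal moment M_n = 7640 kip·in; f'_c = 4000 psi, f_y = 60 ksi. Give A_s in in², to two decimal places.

A_s ≈ 4.43 in²

From M_n = 0.85 f'_c a b (d − a/2):
a = d − √(d² − 2M_n/(0.85 f'_c b)) = 30.9 − √(30.9² − 2 × 7640/(0.85 × 4 × 18.3)) = 4.269 in.
A_s = 0.85 f'_c a b / f_y = 0.85 × 4 × 4.269 × 18.3 / 60 = 4.427 in².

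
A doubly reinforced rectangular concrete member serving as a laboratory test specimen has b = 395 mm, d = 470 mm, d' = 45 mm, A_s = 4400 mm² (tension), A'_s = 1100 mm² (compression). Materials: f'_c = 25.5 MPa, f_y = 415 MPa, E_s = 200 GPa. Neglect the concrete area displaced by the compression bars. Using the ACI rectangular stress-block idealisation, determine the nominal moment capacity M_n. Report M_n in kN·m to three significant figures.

M_n ≈ 728 kN·m

Assume both tension and compression steel yield.
Net tension couple steel: A_s − A'_s = 3300 mm².
a = (A_s − A'_s) f_y / (0.85 f'_c b) = 1369500/(0.85 × 25.5 × 395) = 159.96 mm.
c = a/β₁ = 159.96/0.85 = 188.19 mm; ε'_s = 0.003(c − d')/c = 0.0023 ≥ f_y/E_s = 0.0021, so compression steel does yield.
M_n = (A_s − A'_s) f_y (d − a/2) + A'_s f_y (d − d') = [1369500 × (470 − 79.98) + 456500 × (470 − 45)] × 10⁻⁶ = 534.13 + 194.01 = 728.14 kN·m.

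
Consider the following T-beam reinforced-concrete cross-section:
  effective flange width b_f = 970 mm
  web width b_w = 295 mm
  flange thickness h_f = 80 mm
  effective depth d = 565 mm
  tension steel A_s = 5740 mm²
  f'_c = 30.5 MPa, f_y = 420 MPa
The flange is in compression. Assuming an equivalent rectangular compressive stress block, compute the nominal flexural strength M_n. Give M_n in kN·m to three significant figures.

Tension: T = A_s f_y = 5740 × 420 = 2410800 N.
Try a within the flange: a = T/(0.85 f'_c b_f) = 2410800/(0.85 × 30.5 × 970) = 95.87 mm.
a = 95.87 > h_f = 80 mm: the block extends into the web. Split into flange-overhang and web parts.
C_f = 0.85 f'_c (b_f − b_w) h_f = 0.85 × 30.5 × (970 − 295) × 80 = 1399950 N.
Remaining web compression depth: a_w = (T − C_f)/(0.85 f'_c b_w) = (2410800 − 1399950)/(0.85 × 30.5 × 295) = 132.17 mm.
M_n = C_f(d − h_f/2) + (T − C_f)(d − a_w/2) = 1399950 × (565 − 40) + 1010850 × (565 − 66.085) = 734.97 + 504.33 = 1239.30 × 10⁶ N·mm.
M_n = 1239.30 kN·m.

M_n ≈ 1240 kN·m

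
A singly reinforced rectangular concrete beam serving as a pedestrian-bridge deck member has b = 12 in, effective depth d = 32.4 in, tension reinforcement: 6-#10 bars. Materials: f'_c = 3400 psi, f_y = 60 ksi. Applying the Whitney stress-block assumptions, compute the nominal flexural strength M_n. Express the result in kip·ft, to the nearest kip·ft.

M_n ≈ 983 kip·ft

A_s = 6 × 1.27 = 7.62 in².
T = A_s f_y = 7.62 × 60 = 457.2 kips.
a = T/(0.85 f'_c b) = 457.2/(0.85 × 3.4 × 12) = 13.183 in.
M_n = T(d − a/2) = 457.2 × (32.4 − 6.5915) = 11799.6 kip·in = 11799.6/12 = 983.30 kip·ft.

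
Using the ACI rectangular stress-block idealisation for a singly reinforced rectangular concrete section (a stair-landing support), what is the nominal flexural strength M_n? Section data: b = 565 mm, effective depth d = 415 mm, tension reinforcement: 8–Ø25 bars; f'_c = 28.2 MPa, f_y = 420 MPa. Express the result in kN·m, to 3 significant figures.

M_n ≈ 584 kN·m

A_s = 8 × 491 = 3928 mm².
T = A_s f_y = 3928 × 420 = 1649760 N = 1649.76 kN.
From C = T: a = T/(0.85 f'_c b) = 1649760/(0.85 × 28.2 × 565) = 121.82 mm.
M_n = T(d − a/2) = 1649.76 kN × (415 − 60.91) mm = 584.16 kN·m.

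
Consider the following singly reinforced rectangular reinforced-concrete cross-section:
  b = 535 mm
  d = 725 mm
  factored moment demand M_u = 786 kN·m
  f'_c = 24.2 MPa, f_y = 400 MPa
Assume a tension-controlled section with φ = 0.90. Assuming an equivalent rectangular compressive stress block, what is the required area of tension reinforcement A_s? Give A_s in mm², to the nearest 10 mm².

A_s ≈ 3280 mm²

M_n = M_u/φ = 786/0.90 = 873.333 kN·m.
With M_n = 0.85 f'_c a b (d − a/2), solve the quadratic for a:
a = d − √(d² − 2M_n/(0.85 f'_c b)) = 725 − √(725² − 2 × 873.333×10⁶/(0.85 × 24.2 × 535)) = 119.27 mm.
A_s = 0.85 f'_c a b / f_y = 0.85 × 24.2 × 119.27 × 535 / 400 = 3281.4 mm².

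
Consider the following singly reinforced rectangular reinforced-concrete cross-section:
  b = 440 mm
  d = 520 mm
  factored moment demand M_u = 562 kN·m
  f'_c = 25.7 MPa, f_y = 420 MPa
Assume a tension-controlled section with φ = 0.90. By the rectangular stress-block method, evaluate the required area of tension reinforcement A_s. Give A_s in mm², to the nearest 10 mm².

A_s ≈ 3320 mm²

M_n = M_u/φ = 562/0.90 = 624.444 kN·m.
With M_n = 0.85 f'_c a b (d − a/2), solve the quadratic for a:
a = d − √(d² − 2M_n/(0.85 f'_c b)) = 520 − √(520² − 2 × 624.444×10⁶/(0.85 × 25.7 × 440)) = 145.21 mm.
A_s = 0.85 f'_c a b / f_y = 0.85 × 25.7 × 145.21 × 440 / 420 = 3323.2 mm².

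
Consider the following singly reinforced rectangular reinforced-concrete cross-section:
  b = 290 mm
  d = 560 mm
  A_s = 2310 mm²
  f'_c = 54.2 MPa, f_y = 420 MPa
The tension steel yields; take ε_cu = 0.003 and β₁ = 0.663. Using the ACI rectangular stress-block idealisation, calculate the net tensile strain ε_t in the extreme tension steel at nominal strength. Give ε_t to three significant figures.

ε_t ≈ 0.0123

a = A_s f_y/(0.85 f'_c b) = 72.62 mm.
β₁ = 0.663, so c = a/β₁ = 72.62/0.663 = 109.53 mm.
From the linear strain diagram with ε_cu = 0.003: ε_t = 0.003 (d − c)/c = 0.003 × (560 − 109.53)/109.53 = 0.0123.
Since ε_t ≥ 0.005, the section is tension-controlled.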